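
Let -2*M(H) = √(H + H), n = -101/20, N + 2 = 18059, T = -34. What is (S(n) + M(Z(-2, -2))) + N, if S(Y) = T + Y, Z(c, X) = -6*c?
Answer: 360359/20 - √6 ≈ 18016.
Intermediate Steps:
N = 18057 (N = -2 + 18059 = 18057)
n = -101/20 (n = -101*1/20 = -101/20 ≈ -5.0500)
M(H) = -√2*√H/2 (M(H) = -√(H + H)/2 = -√2*√H/2)
S(Y) = -34 + Y
(S(n) + M(Z(-2, -2))) + N = ((-34 - 101/20) - √2*√(-6*(-2))/2) + 18057 = (-781/20 - √2*√12/2) + 18057 = (-781/20 - √2*2*√3/2) + 18057 = (-781/20 - √6) + 18057 = 360359/20 - √6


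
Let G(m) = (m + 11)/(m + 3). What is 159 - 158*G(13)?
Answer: -78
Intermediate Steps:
G(m) = (11 + m)/(3 + m)
159 - 158*G(13) = 159 - 158*(11 + 13)/(3 + 13) = 159 - 158*24/16 = 159 - 79*24/8 = 159 - 158*3/2 = 159 - 237 = -78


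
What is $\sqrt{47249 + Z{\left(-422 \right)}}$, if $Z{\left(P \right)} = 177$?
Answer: $\sqrt{47426} \approx 217.78$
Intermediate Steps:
$\sqrt{47249 + Z{\left(-422 \right)}} = \sqrt{47249 + 177} = \sqrt{47426}$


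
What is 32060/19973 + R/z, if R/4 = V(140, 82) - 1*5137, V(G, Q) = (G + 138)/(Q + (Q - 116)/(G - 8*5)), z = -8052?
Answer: 682147160023/164159664867 ≈ 4.1554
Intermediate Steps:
V(G, Q) = (138 + G)/(Q + (-116 + Q)/(-40 + G)) (V(G, Q) = (138 + G)/(Q + (-116 + Q)/(G - 40)) = (138 + G)/(Q + (-116 + Q)/(-40 + G)))
R = -83841884/4083 (R = 4*((5520 - 1*140² - 98*140)/(116 + 39*82 - 1*140*82) - 1*5137) = 4*((5520 - 1*19600 - 13720)/(116 + 3198 - 11480) - 5137) = 4*((5520 - 19600 - 13720)/(-8166) - 5137) = 4*(-1/8166*(-27800) - 5137) = 4*(13900/4083 - 5137) = 4*(-20960471/4083) = -83841884/4083 ≈ -20534.)
32060/19973 + R/z = 32060/19973 - 83841884/4083/(-8052) = 32060*(1/19973) - 83841884/4083*(-1/8052) = 32060/19973 + 20960471/8219079 = 682147160023/164159664867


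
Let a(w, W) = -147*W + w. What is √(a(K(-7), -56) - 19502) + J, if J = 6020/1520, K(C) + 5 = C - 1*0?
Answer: 301/76 + I*√11282 ≈ 3.9605 + 106.22*I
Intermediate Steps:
K(C) = -5 + C (K(C) = -5 + (C - 1*0) = -5 + (C + 0) = -5 + C)
a(w, W) = w - 147*W
J = 301/76 (J = 6020*(1/1520) = 301/76 ≈ 3.9605)
√(a(K(-7), -56) - 19502) + J = √(((-5 - 7) - 147*(-56)) - 19502) + 301/76 = √((-12 + 8232) - 19502) + 301/76 = √(8220 - 19502) + 301/76 = √(-11282) + 301/76 = I*√11282 + 301/76 = 301/76 + I*√11282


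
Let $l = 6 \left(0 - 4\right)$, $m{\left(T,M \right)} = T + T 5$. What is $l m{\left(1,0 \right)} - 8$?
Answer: $-152$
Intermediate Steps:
$m{\left(T,M \right)} = 6 T$ ($m{\left(T,M \right)} = T + 5 T = 6 T$)
$l = -24$ ($l = 6 \left(-4\right) = -24$)
$l m{\left(1,0 \right)} - 8 = - 24 \cdot 6 \cdot 1 - 8 = \left(-24\right) 6 - 8 = -144 - 8 = -152$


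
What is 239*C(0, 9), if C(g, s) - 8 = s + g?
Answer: 4063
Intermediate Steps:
C(g, s) = 8 + g + s (C(g, s) = 8 + (s + g) = 8 + (g + s) = 8 + g + s)
239*C(0, 9) = 239*(8 + 0 + 9) = 239*17 = 4063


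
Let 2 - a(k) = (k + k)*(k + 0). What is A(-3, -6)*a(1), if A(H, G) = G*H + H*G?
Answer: 0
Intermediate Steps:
A(H, G) = 2*G*H (A(H, G) = G*H + G*H = 2*G*H)
a(k) = 2 - 2*k**2 (a(k) = 2 - (k + k)*(k + 0) = 2 - 2*k*k = 2 - 2*k**2)
A(-3, -6)*a(1) = (2*(-6)*(-3))*(2 - 2*1**2) = 36*(2 - 2*1) = 36*(2 - 2) = 36*0 = 0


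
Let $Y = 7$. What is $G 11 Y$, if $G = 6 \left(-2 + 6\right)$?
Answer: $1848$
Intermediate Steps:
$G = 24$ ($G = 6 \cdot 4 = 24$)
$G 11 Y = 24 \cdot 11 \cdot 7 = 264 \cdot 7 = 1848$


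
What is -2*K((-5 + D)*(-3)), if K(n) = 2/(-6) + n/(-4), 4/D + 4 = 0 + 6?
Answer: 31/6 ≈ 5.1667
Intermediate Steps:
D = 2 (D = 4/(-4 + (0 + 6)) = 4/(-4 + 6) = 4/2 = 4*(½) = 2)
K(n) = -⅓ - n/4 (K(n) = 2*(-⅙) + n*(-¼) = -⅓ - n/4)
-2*K((-5 + D)*(-3)) = -2*(-⅓ - (-5 + 2)*(-3)/4) = -2*(-⅓ - (-3)*(-3)/4) = -2*(-⅓ - ¼*9) = -2*(-⅓ - 9/4) = -2*(-31/12) = 31/6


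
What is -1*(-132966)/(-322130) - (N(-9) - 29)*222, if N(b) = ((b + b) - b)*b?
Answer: -1859400843/161065 ≈ -11544.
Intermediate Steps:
N(b) = b² (N(b) = (2*b - b)*b = b*b = b²)
-1*(-132966)/(-322130) - (N(-9) - 29)*222 = -1*(-132966)/(-322130) - ((-9)² - 29)*222 = 132966*(-1/322130) - (81 - 29)*222 = -66483/161065 - 52*222 = -66483/161065 - 1*11544 = -66483/161065 - 11544 = -1859400843/161065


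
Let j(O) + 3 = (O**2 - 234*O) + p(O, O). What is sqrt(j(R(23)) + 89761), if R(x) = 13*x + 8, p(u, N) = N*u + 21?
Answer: sqrt(206439) ≈ 454.36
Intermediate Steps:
p(u, N) = 21 + N*u
R(x) = 8 + 13*x
j(O) = 18 - 234*O + 2*O**2 (j(O) = -3 + ((O**2 - 234*O) + (21 + O*O)) = -3 + ((O**2 - 234*O) + (21 + O**2)) = -3 + (21 - 234*O + 2*O**2) = 18 - 234*O + 2*O**2)
sqrt(j(R(23)) + 89761) = sqrt((18 - 234*(8 + 13*23) + 2*(8 + 13*23)**2) + 89761) = sqrt((18 - 234*(8 + 299) + 2*(8 + 299)**2) + 89761) = sqrt((18 - 234*307 + 2*307**2) + 89761) = sqrt((18 - 71838 + 2*94249) + 89761) = sqrt((18 - 71838 + 188498) + 89761) = sqrt(116678 + 89761) = sqrt(206439)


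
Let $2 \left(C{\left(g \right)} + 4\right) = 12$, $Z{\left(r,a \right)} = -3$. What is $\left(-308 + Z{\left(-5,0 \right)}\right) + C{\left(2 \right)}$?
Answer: $-309$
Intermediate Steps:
$C{\left(g \right)} = 2$ ($C{\left(g \right)} = -4 + \frac{1}{2} \cdot 12 = -4 + 6 = 2$)
$\left(-308 + Z{\left(-5,0 \right)}\right) + C{\left(2 \right)} = \left(-308 - 3\right) + 2 = -311 + 2 = -309$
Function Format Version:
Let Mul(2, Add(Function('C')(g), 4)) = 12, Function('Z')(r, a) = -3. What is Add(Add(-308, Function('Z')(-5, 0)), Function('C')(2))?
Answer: -309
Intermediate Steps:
Function('C')(g) = 2 (Function('C')(g) = Add(-4, Mul(Rational(1, 2), 12)) = Add(-4, 6) = 2)
Add(Add(-308, Function('Z')(-5, 0)), Function('C')(2)) = Add(Add(-308, -3), 2) = Add(-311, 2) = -309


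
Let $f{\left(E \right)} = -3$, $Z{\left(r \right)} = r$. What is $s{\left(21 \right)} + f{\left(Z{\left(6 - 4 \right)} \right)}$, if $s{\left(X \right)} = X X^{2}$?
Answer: $9258$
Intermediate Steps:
$s{\left(X \right)} = X^{3}$
$s{\left(21 \right)} + f{\left(Z{\left(6 - 4 \right)} \right)} = 21^{3} - 3 = 9261 - 3 = 9258$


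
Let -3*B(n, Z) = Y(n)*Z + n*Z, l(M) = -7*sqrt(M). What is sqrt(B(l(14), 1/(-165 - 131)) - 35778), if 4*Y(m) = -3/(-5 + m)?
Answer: sqrt(-141063244662 - 197487721704*sqrt(14))/(888*sqrt(5 + 7*sqrt(14))) ≈ 189.15*I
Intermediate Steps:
Y(m) = -3/(4*(-5 + m)) (Y(m) = (-3/(-5 + m))/4 = -3/(4*(-5 + m)))
B(n, Z) = Z/(-20 + 4*n) - Z*n/3 (B(n, Z) = -((-3/(-20 + 4*n))*Z + n*Z)/3 = -(-3*Z/(-20 + 4*n) + Z*n)/3 = -(Z*n - 3*Z/(-20 + 4*n))/3 = Z/(-20 + 4*n) - Z*n/3)
sqrt(B(l(14), 1/(-165 - 131)) - 35778) = sqrt(-(-3 + 4*(-7*sqrt(14))*(-5 - 7*sqrt(14)))/((-165 - 131)*(-60 + 12*(-7*sqrt(14)))) - 35778) = sqrt(-1*(-3 - 28*sqrt(14)*(-5 - 7*sqrt(14)))/(-296*(-60 - 84*sqrt(14))) - 35778) = sqrt(-1*(-1/296)*(-3 - 28*sqrt(14)*(-5 - 7*sqrt(14)))/(-60 - 84*sqrt(14)) - 35778) = sqrt((-3 - 28*sqrt(14)*(-5 - 7*sqrt(14)))/(296*(-60 - 84*sqrt(14))) - 35778) = sqrt(-35778 + (-3 - 28*sqrt(14)*(-5 - 7*sqrt(14)))/(296*(-60 - 84*sqrt(14))))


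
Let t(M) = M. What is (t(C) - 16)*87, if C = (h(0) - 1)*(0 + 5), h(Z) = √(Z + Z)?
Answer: -1827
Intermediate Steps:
h(Z) = √2*√Z (h(Z) = √(2*Z) = √2*√Z)
C = -5 (C = (√2*√0 - 1)*(0 + 5) = (√2*0 - 1)*5 = (0 - 1)*5 = -1*5 = -5)
(t(C) - 16)*87 = (-5 - 16)*87 = -21*87 = -1827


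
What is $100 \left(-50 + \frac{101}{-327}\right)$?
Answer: $- \frac{1645100}{327} \approx -5030.9$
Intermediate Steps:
$100 \left(-50 + \frac{101}{-327}\right) = 100 \left(-50 + 101 \left(- \frac{1}{327}\right)\right) = 100 \left(-50 - \frac{101}{327}\right) = 100 \left(- \frac{16451}{327}\right) = - \frac{1645100}{327}$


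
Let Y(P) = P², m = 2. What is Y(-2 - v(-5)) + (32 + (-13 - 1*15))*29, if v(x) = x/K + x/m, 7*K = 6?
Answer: 1405/9 ≈ 156.11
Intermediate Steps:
K = 6/7 (K = (⅐)*6 = 6/7 ≈ 0.85714)
v(x) = 5*x/3 (v(x) = x/(6/7) + x/2 = x*(7/6) + x*(½) = 7*x/6 + x/2 = 5*x/3)
Y(-2 - v(-5)) + (32 + (-13 - 1*15))*29 = (-2 - 5*(-5)/3)² + (32 + (-13 - 1*15))*29 = (-2 - 1*(-25/3))² + (32 + (-13 - 15))*29 = (-2 + 25/3)² + (32 - 28)*29 = (19/3)² + 4*29 = 361/9 + 116 = 1405/9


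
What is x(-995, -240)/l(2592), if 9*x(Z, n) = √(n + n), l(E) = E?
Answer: I*√30/5832 ≈ 0.00093917*I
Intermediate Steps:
x(Z, n) = √2*√n/9 (x(Z, n) = √(n + n)/9 = √(2*n)/9 = (√2*√n)/9 = √2*√n/9)
x(-995, -240)/l(2592) = (√2*√(-240)/9)/2592 = (√2*(4*I*√15)/9)*(1/2592) = (4*I*√30/9)*(1/2592) = I*√30/5832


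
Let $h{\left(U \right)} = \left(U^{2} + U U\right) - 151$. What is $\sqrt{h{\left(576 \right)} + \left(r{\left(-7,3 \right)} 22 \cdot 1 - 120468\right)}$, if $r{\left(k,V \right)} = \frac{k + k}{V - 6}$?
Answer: $\frac{\sqrt{4887321}}{3} \approx 736.91$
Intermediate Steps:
$r{\left(k,V \right)} = \frac{2 k}{-6 + V}$
$h{\left(U \right)} = -151 + 2 U^{2}$ ($h{\left(U \right)} = \left(U^{2} + U^{2}\right) - 151 = 2 U^{2} - 151 = -151 + 2 U^{2}$)
$\sqrt{h{\left(576 \right)} + \left(r{\left(-7,3 \right)} 22 \cdot 1 - 120468\right)} = \sqrt{\left(-151 + 2 \cdot 576^{2}\right) - \left(120468 - 2 \left(-7\right) \frac{1}{-6 + 3} \cdot 22 \cdot 1\right)} = \sqrt{\left(-151 + 2 \cdot 331776\right) - \left(120468 - 2 \left(-7\right) \frac{1}{-3} \cdot 22 \cdot 1\right)} = \sqrt{\left(-151 + 663552\right) - \left(120468 - 2 \left(-7\right) \left(- \frac{1}{3}\right) 22 \cdot 1\right)} = \sqrt{663401 - \left(120468 - \frac{14}{3} \cdot 22 \cdot 1\right)} = \sqrt{663401 + \left(\frac{308}{3} \cdot 1 - 120468\right)} = \sqrt{663401 + \left(\frac{308}{3} - 120468\right)} = \sqrt{663401 - \frac{361096}{3}} = \sqrt{\frac{1629107}{3}} = \frac{\sqrt{4887321}}{3}$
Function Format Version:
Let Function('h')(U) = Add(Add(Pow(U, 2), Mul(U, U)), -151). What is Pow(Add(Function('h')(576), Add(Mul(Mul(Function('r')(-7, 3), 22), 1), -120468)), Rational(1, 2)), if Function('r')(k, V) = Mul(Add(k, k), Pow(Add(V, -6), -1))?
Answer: Mul(Rational(1, 3), Pow(4887321, Rational(1, 2))) ≈ 736.91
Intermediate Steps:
Function('r')(k, V) = Mul(2, k, Pow(Add(-6, V), -1)) (Function('r')(k, V) = Mul(Mul(2, k), Pow(Add(-6, V), -1)) = Mul(2, k, Pow(Add(-6, V), -1)))
Function('h')(U) = Add(-151, Mul(2, Pow(U, 2))) (Function('h')(U) = Add(Add(Pow(U, 2), Pow(U, 2)), -151) = Add(Mul(2, Pow(U, 2)), -151) = Add(-151, Mul(2, Pow(U, 2))))
Pow(Add(Function('h')(576), Add(Mul(Mul(Function('r')(-7, 3), 22), 1), -120468)), Rational(1, 2)) = Pow(Add(Add(-151, Mul(2, Pow(576, 2))), Add(Mul(Mul(Mul(2, -7, Pow(Add(-6, 3), -1)), 22), 1), -120468)), Rational(1, 2)) = Pow(Add(Add(-151, Mul(2, 331776)), Add(Mul(Mul(Mul(2, -7, Pow(-3, -1)), 22), 1), -120468)), Rational(1, 2)) = Pow(Add(Add(-151, 663552), Add(Mul(Mul(Mul(2, -7, Rational(-1, 3)), 22), 1), -120468)), Rational(1, 2)) = Pow(Add(663401, Add(Mul(Mul(Rational(14, 3), 22), 1), -120468)), Rational(1, 2)) = Pow(Add(663401, Add(Mul(Rational(308, 3), 1), -120468)), Rational(1, 2)) = Pow(Add(663401, Add(Rational(308, 3), -120468)), Rational(1, 2)) = Pow(Add(663401, Rational(-361096, 3)), Rational(1, 2)) = Pow(Rational(1629107, 3), Rational(1, 2)) = Mul(Rational(1, 3), Pow(4887321, Rational(1, 2)))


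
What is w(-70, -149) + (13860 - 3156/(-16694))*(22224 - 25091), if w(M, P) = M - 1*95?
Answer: -331687468521/8347 ≈ -3.9737e+7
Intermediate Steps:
w(M, P) = -95 + M (w(M, P) = M - 95 = -95 + M)
w(-70, -149) + (13860 - 3156/(-16694))*(22224 - 25091) = (-95 - 70) + (13860 - 3156/(-16694))*(22224 - 25091) = -165 + (13860 - 3156*(-1/16694))*(-2867) = -165 + (13860 + 1578/8347)*(-2867) = -165 + (115690998/8347)*(-2867) = -165 - 331686091266/8347 = -331687468521/8347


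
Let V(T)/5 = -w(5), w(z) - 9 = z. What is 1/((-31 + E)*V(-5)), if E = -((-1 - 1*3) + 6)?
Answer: 1/2310 ≈ 0.00043290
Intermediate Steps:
E = -2 (E = -((-1 - 3) + 6) = -(-4 + 6) = -1*2 = -2)
w(z) = 9 + z
V(T) = -70 (V(T) = 5*(-(9 + 5)) = 5*(-1*14) = 5*(-14) = -70)
1/((-31 + E)*V(-5)) = 1/((-31 - 2)*(-70)) = 1/(-33*(-70)) = 1/2310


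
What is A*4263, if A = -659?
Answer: -2809317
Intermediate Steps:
A*4263 = -659*4263 = -2809317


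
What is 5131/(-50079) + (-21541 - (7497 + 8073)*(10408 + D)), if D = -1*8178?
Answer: -1739876723770/50079 ≈ -3.4743e+7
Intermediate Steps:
D = -8178
5131/(-50079) + (-21541 - (7497 + 8073)*(10408 + D)) = 5131/(-50079) + (-21541 - (7497 + 8073)*(10408 - 8178)) = 5131*(-1/50079) + (-21541 - 15570*2230) = -5131/50079 + (-21541 - 1*34721100) = -5131/50079 + (-21541 - 34721100) = -5131/50079 - 34742641 = -1739876723770/50079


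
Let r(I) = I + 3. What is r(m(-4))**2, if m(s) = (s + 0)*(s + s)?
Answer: 1225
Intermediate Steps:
m(s) = 2*s**2 (m(s) = s*(2*s) = 2*s**2)
r(I) = 3 + I
r(m(-4))**2 = (3 + 2*(-4)**2)**2 = (3 + 2*16)**2 = (3 + 32)**2 = 35**2 = 1225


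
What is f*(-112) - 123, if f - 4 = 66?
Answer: -7963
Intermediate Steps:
f = 70 (f = 4 + 66 = 70)
f*(-112) - 123 = 70*(-112) - 123 = -7840 - 123 = -7963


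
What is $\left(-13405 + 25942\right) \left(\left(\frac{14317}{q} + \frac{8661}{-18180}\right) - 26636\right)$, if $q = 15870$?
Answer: $- \frac{356831127239391}{1068580} \approx -3.3393 \cdot 10^{8}$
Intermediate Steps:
$\left(-13405 + 25942\right) \left(\left(\frac{14317}{q} + \frac{8661}{-18180}\right) - 26636\right) = \left(-13405 + 25942\right) \left(\left(\frac{14317}{15870} + \frac{8661}{-18180}\right) - 26636\right) = 12537 \left(\left(14317 \cdot \frac{1}{15870} + 8661 \left(- \frac{1}{18180}\right)\right) - 26636\right) = 12537 \left(\left(\frac{14317}{15870} - \frac{2887}{6060}\right) - 26636\right) = 12537 \left(\frac{454937}{1068580} - 26636\right) = 12537 \left(- \frac{28462241943}{1068580}\right) = - \frac{356831127239391}{1068580}$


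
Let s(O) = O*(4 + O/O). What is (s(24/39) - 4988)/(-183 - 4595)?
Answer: 32402/31057 ≈ 1.0433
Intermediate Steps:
s(O) = 5*O (s(O) = O*(4 + 1) = O*5 = 5*O)
(s(24/39) - 4988)/(-183 - 4595) = (5*(24/39) - 4988)/(-183 - 4595) = (5*(24*(1/39)) - 4988)/(-4778) = (5*(8/13) - 4988)*(-1/4778) = (40/13 - 4988)*(-1/4778) = -64804/13*(-1/4778) = 32402/31057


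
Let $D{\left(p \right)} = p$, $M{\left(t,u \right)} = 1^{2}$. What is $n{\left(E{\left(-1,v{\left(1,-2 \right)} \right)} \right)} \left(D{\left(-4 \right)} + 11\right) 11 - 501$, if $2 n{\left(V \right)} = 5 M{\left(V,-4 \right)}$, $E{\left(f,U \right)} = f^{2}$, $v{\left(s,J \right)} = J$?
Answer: $- \frac{617}{2} \approx -308.5$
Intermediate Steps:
$M{\left(t,u \right)} = 1$
$n{\left(V \right)} = \frac{5}{2}$ ($n{\left(V \right)} = \frac{5 \cdot 1}{2} = \frac{1}{2} \cdot 5 = \frac{5}{2}$)
$n{\left(E{\left(-1,v{\left(1,-2 \right)} \right)} \right)} \left(D{\left(-4 \right)} + 11\right) 11 - 501 = \frac{5 \left(-4 + 11\right) 11}{2} - 501 = \frac{5 \cdot 7 \cdot 11}{2} - 501 = \frac{5}{2} \cdot 77 - 501 = \frac{385}{2} - 501 = - \frac{617}{2}$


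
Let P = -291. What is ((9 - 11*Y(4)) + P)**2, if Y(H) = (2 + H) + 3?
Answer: 145161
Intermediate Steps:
Y(H) = 5 + H
((9 - 11*Y(4)) + P)**2 = ((9 - 11*(5 + 4)) - 291)**2 = ((9 - 11*9) - 291)**2 = ((9 - 99) - 291)**2 = (-90 - 291)**2 = (-381)**2 = 145161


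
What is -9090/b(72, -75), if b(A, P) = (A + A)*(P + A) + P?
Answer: 3030/169 ≈ 17.929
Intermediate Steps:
b(A, P) = P + 2*A*(A + P) (b(A, P) = (2*A)*(A + P) + P = 2*A*(A + P) + P = P + 2*A*(A + P))
-9090/b(72, -75) = -9090/(-75 + 2*72² + 2*72*(-75)) = -9090/(-75 + 2*5184 - 10800) = -9090/(-75 + 10368 - 10800) = -9090/(-507) = -9090*(-1/507) = 3030/169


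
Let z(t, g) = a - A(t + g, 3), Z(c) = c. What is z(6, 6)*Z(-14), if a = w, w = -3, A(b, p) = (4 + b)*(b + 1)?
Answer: 2954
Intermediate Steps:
A(b, p) = (1 + b)*(4 + b) (A(b, p) = (4 + b)*(1 + b) = (1 + b)*(4 + b))
a = -3
z(t, g) = -7 - (g + t)² - 5*g - 5*t (z(t, g) = -3 - (4 + (t + g)² + 5*(t + g)) = -3 - (4 + (g + t)² + 5*(g + t)) = -3 - (4 + (g + t)² + (5*g + 5*t)) = -3 - (4 + (g + t)² + 5*g + 5*t) = -3 + (-4 - (g + t)² - 5*g - 5*t) = -7 - (g + t)² - 5*g - 5*t)
z(6, 6)*Z(-14) = (-7 - (6 + 6)² - 5*6 - 5*6)*(-14) = (-7 - 1*12² - 30 - 30)*(-14) = (-7 - 1*144 - 30 - 30)*(-14) = (-7 - 144 - 30 - 30)*(-14) = -211*(-14) = 2954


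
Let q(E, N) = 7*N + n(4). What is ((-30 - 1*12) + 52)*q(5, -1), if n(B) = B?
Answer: -30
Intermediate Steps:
q(E, N) = 4 + 7*N (q(E, N) = 7*N + 4 = 4 + 7*N)
((-30 - 1*12) + 52)*q(5, -1) = ((-30 - 1*12) + 52)*(4 + 7*(-1)) = ((-30 - 12) + 52)*(4 - 7) = (-42 + 52)*(-3) = 10*(-3) = -30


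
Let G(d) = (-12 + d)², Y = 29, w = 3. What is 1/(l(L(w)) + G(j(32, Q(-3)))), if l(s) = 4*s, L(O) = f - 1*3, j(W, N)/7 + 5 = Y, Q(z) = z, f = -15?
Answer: 1/24264 ≈ 4.1213e-5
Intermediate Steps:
j(W, N) = 168 (j(W, N) = -35 + 7*29 = -35 + 203 = 168)
L(O) = -18 (L(O) = -15 - 1*3 = -15 - 3 = -18)
1/(l(L(w)) + G(j(32, Q(-3)))) = 1/(4*(-18) + (-12 + 168)²) = 1/(-72 + 156²) = 1/(-72 + 24336) = 1/24264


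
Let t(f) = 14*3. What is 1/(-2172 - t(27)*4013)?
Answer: -1/8884782 ≈ -1.1255e-7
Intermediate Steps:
t(f) = 42
1/(-2172 - t(27)*4013) = 1/(-2172 - 1*42*4013) = (1/4013)/(-2172 - 42) = (1/4013)/(-2214) = -1/2214*1/4013 = -1/8884782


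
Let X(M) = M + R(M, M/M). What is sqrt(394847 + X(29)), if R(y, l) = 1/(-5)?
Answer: sqrt(9871895)/5 ≈ 628.39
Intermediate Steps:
R(y, l) = -1/5
X(M) = -1/5 + M (X(M) = M - 1/5 = -1/5 + M)
sqrt(394847 + X(29)) = sqrt(394847 + (-1/5 + 29)) = sqrt(394847 + 144/5) = sqrt(1974379/5) = sqrt(9871895)/5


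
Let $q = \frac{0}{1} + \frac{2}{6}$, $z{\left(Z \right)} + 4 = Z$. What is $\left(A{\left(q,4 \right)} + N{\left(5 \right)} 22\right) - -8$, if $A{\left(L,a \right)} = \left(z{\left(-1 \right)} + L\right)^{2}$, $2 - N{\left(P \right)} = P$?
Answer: $- \frac{326}{9} \approx -36.222$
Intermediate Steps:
$z{\left(Z \right)} = -4 + Z$
$q = \frac{1}{3}$ ($q = 0 \cdot 1 + 2 \cdot \frac{1}{6} = 0 + \frac{1}{3} = \frac{1}{3} \approx 0.33333$)
$N{\left(P \right)} = 2 - P$
$A{\left(L,a \right)} = \left(-5 + L\right)^{2}$ ($A{\left(L,a \right)} = \left(\left(-4 - 1\right) + L\right)^{2} = \left(-5 + L\right)^{2}$)
$\left(A{\left(q,4 \right)} + N{\left(5 \right)} 22\right) - -8 = \left(\left(-5 + \frac{1}{3}\right)^{2} + \left(2 - 5\right) 22\right) - -8 = \left(\left(- \frac{14}{3}\right)^{2} + \left(2 - 5\right) 22\right) + 8 = \left(\frac{196}{9} - 66\right) + 8 = - \frac{398}{9} + 8 = - \frac{326}{9}$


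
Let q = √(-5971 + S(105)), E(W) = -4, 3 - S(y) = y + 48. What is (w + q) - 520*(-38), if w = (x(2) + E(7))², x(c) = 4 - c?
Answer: 19764 + I*√6121 ≈ 19764.0 + 78.237*I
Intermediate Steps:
S(y) = -45 - y (S(y) = 3 - (y + 48) = 3 - (48 + y) = 3 + (-48 - y) = -45 - y)
w = 4 (w = ((4 - 1*2) - 4)² = ((4 - 2) - 4)² = (2 - 4)² = (-2)² = 4)
q = I*√6121 (q = √(-5971 + (-45 - 1*105)) = √(-5971 + (-45 - 105)) = √(-5971 - 150) = √(-6121) = I*√6121 ≈ 78.237*I)
(w + q) - 520*(-38) = (4 + I*√6121) - 520*(-38) = (4 + I*√6121) + 19760 = 19764 + I*√6121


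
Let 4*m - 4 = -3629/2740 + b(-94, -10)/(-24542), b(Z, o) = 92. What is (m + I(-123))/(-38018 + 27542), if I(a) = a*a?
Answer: -2034791463301/1408918916160 ≈ -1.4442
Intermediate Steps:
I(a) = a²
m = 89832661/134490160 (m = 1 + (-3629/2740 + 92/(-24542))/4 = 1 + (-3629*1/2740 + 92*(-1/24542))/4 = 1 + (-3629/2740 - 46/12271)/4 = 1 + (¼)*(-44657499/33622540) = 1 - 44657499/134490160 = 89832661/134490160 ≈ 0.66795)
(m + I(-123))/(-38018 + 27542) = (89832661/134490160 + (-123)²)/(-38018 + 27542) = (89832661/134490160 + 15129)/(-10476) = (2034791463301/134490160)*(-1/10476) = -2034791463301/1408918916160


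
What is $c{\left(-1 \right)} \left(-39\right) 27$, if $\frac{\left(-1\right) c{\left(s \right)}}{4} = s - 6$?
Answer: $-29484$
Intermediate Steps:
$c{\left(s \right)} = 24 - 4 s$ ($c{\left(s \right)} = - 4 \left(s - 6\right) = - 4 \left(-6 + s\right) = 24 - 4 s$)
$c{\left(-1 \right)} \left(-39\right) 27 = \left(24 - -4\right) \left(-39\right) 27 = \left(24 + 4\right) \left(-39\right) 27 = 28 \left(-39\right) 27 = \left(-1092\right) 27 = -29484$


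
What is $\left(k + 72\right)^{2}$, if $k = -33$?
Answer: $1521$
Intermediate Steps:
$\left(k + 72\right)^{2} = \left(-33 + 72\right)^{2} = 39^{2} = 1521$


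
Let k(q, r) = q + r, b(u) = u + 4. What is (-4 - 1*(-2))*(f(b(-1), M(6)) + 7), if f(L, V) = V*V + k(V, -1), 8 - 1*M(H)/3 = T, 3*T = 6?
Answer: -696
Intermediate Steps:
T = 2 (T = (⅓)*6 = 2)
M(H) = 18 (M(H) = 24 - 3*2 = 24 - 6 = 18)
b(u) = 4 + u
f(L, V) = -1 + V + V² (f(L, V) = V*V + (V - 1) = V² + (-1 + V) = -1 + V + V²)
(-4 - 1*(-2))*(f(b(-1), M(6)) + 7) = (-4 - 1*(-2))*((-1 + 18 + 18²) + 7) = (-4 + 2)*((-1 + 18 + 324) + 7) = -2*(341 + 7) = -2*348 = -696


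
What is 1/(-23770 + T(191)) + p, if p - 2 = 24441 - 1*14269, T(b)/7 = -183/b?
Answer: 46203704883/4541351 ≈ 10174.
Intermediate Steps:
T(b) = -1281/b (T(b) = 7*(-183/b) = -1281/b)
p = 10174 (p = 2 + (24441 - 1*14269) = 2 + (24441 - 14269) = 2 + 10172 = 10174)
1/(-23770 + T(191)) + p = 1/(-23770 - 1281/191) + 10174 = 1/(-4541351/191) + 10174 = -191/4541351 + 10174 = 46203704883/4541351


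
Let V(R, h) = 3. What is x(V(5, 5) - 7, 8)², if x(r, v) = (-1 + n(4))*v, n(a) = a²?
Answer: 14400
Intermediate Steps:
x(r, v) = 15*v (x(r, v) = (-1 + 4²)*v = (-1 + 16)*v = 15*v)
x(V(5, 5) - 7, 8)² = (15*8)² = 120² = 14400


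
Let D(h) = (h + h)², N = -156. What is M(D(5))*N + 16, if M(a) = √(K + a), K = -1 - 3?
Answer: 16 - 624*√6 ≈ -1512.5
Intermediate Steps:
K = -4
D(h) = 4*h² (D(h) = (2*h)² = 4*h²)
M(a) = √(-4 + a)
M(D(5))*N + 16 = √(-4 + 4*5²)*(-156) + 16 = √(-4 + 4*25)*(-156) + 16 = √(-4 + 100)*(-156) + 16 = √96*(-156) + 16 = (4*√6)*(-156) + 16 = -624*√6 + 16 = 16 - 624*√6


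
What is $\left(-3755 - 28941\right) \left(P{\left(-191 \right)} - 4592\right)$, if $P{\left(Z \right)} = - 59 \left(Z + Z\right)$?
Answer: $-586762416$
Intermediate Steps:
$P{\left(Z \right)} = - 118 Z$ ($P{\left(Z \right)} = - 59 \cdot 2 Z = - 118 Z$)
$\left(-3755 - 28941\right) \left(P{\left(-191 \right)} - 4592\right) = \left(-3755 - 28941\right) \left(\left(-118\right) \left(-191\right) - 4592\right) = - 32696 \left(22538 - 4592\right) = \left(-32696\right) 17946 = -586762416$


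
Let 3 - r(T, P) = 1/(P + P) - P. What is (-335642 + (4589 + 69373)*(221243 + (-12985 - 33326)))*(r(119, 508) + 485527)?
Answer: 3194482974752823897/508 ≈ 6.2883e+15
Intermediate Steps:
r(T, P) = 3 + P - 1/(2*P) (r(T, P) = 3 - (1/(P + P) - P) = 3 - (1/(2*P) - P) = 3 + (P - 1/(2*P)) = 3 + P - 1/(2*P))
(-335642 + (4589 + 69373)*(221243 + (-12985 - 33326)))*(r(119, 508) + 485527) = (-335642 + (4589 + 69373)*(221243 + (-12985 - 33326)))*((3 + 508 - ½/508) + 485527) = (-335642 + 73962*(221243 - 46311))*((3 + 508 - ½*1/508) + 485527) = (-335642 + 73962*174932)*((3 + 508 - 1/1016) + 485527) = (-335642 + 12938320584)*(519175/1016 + 485527) = 12937984942*(493814607/1016) = 3194482974752823897/508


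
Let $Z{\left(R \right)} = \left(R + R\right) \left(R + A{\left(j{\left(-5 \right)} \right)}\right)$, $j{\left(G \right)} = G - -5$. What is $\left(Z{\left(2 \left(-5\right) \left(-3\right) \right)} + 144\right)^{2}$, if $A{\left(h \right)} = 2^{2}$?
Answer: $4769856$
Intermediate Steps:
$j{\left(G \right)} = 5 + G$ ($j{\left(G \right)} = G + 5 = 5 + G$)
$A{\left(h \right)} = 4$
$Z{\left(R \right)} = 2 R \left(4 + R\right)$ ($Z{\left(R \right)} = \left(R + R\right) \left(R + 4\right) = 2 R \left(4 + R\right)$)
$\left(Z{\left(2 \left(-5\right) \left(-3\right) \right)} + 144\right)^{2} = \left(2 \cdot 2 \left(-5\right) \left(-3\right) \left(4 + 2 \left(-5\right) \left(-3\right)\right) + 144\right)^{2} = \left(2 \left(\left(-10\right) \left(-3\right)\right) \left(4 - -30\right) + 144\right)^{2} = \left(2 \cdot 30 \left(4 + 30\right) + 144\right)^{2} = \left(2 \cdot 30 \cdot 34 + 144\right)^{2} = \left(2040 + 144\right)^{2} = 2184^{2} = 4769856$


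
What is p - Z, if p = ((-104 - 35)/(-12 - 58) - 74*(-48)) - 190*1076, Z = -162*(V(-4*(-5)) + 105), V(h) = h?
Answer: -12644521/70 ≈ -1.8064e+5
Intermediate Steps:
Z = -20250 (Z = -162*(-4*(-5) + 105) = -162*(20 + 105) = -162*125 = -20250)
p = -14062021/70 (p = (-139/(-70) + 3552) - 1*204440 = (-139*(-1/70) + 3552) - 204440 = (139/70 + 3552) - 204440 = 248779/70 - 204440 = -14062021/70 ≈ -2.0089e+5)
p - Z = -14062021/70 - 1*(-20250) = -14062021/70 + 20250 = -12644521/70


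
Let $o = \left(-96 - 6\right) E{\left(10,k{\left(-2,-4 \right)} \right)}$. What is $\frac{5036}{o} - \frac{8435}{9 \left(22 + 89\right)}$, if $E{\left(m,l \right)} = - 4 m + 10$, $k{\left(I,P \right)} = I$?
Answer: $- \frac{577226}{84915} \approx -6.7977$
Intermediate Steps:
$E{\left(m,l \right)} = 10 - 4 m$
$o = 3060$ ($o = \left(-96 - 6\right) \left(10 - 40\right) = - 102 \left(10 - 40\right) = \left(-102\right) \left(-30\right) = 3060$)
$\frac{5036}{o} - \frac{8435}{9 \left(22 + 89\right)} = \frac{5036}{3060} - \frac{8435}{9 \left(22 + 89\right)} = 5036 \cdot \frac{1}{3060} - \frac{8435}{9 \cdot 111} = \frac{1259}{765} - \frac{8435}{999} = - \frac{577226}{84915}$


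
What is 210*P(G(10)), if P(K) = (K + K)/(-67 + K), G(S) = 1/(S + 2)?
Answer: -420/803 ≈ -0.52304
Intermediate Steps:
G(S) = 1/(2 + S)
P(K) = 2*K/(-67 + K) (P(K) = (2*K)/(-67 + K) = 2*K/(-67 + K))
210*P(G(10)) = 210*(2/((2 + 10)*(-67 + 1/(2 + 10)))) = 210*(2/(12*(-67 + 1/12))) = 210*(2*(1/12)/(-67 + 1/12)) = 210*(2*(1/12)/(-803/12)) = 210*(2*(1/12)*(-12/803)) = 210*(-2/803) = -420/803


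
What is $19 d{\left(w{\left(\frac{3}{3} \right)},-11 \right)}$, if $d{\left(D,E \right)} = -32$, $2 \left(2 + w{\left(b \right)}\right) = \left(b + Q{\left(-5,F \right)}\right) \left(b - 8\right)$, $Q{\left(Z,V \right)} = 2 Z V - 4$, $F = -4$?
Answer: $-608$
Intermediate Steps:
$Q{\left(Z,V \right)} = -4 + 2 V Z$ ($Q{\left(Z,V \right)} = 2 V Z - 4 = -4 + 2 V Z$)
$w{\left(b \right)} = -2 + \frac{\left(-8 + b\right) \left(36 + b\right)}{2}$ ($w{\left(b \right)} = -2 + \frac{\left(b - \left(4 + 8 \left(-5\right)\right)\right) \left(b - 8\right)}{2} = -2 + \frac{\left(b + \left(-4 + 40\right)\right) \left(-8 + b\right)}{2} = -2 + \frac{\left(b + 36\right) \left(-8 + b\right)}{2} = -2 + \frac{\left(36 + b\right) \left(-8 + b\right)}{2} = -2 + \frac{\left(-8 + b\right) \left(36 + b\right)}{2}$)
$19 d{\left(w{\left(\frac{3}{3} \right)},-11 \right)} = 19 \left(-32\right) = -608$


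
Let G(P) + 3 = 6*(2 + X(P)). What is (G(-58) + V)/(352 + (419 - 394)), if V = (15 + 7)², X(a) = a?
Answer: 5/13 ≈ 0.38462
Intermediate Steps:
G(P) = 9 + 6*P (G(P) = -3 + 6*(2 + P) = -3 + (12 + 6*P) = 9 + 6*P)
V = 484 (V = 22² = 484)
(G(-58) + V)/(352 + (419 - 394)) = ((9 + 6*(-58)) + 484)/(352 + (419 - 394)) = ((9 - 348) + 484)/(352 + 25) = (-339 + 484)/377 = 145*(1/377) = 5/13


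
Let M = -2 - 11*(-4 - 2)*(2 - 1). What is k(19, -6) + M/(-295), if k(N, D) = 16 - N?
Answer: -949/295 ≈ -3.2169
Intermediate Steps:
M = 64 (M = -2 - (-66) = -2 - 11*(-6) = -2 + 66 = 64)
k(19, -6) + M/(-295) = (16 - 1*19) + 64/(-295) = (16 - 19) + 64*(-1/295) = -3 - 64/295 = -949/295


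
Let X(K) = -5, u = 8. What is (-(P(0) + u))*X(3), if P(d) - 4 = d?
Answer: 60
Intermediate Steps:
P(d) = 4 + d
(-(P(0) + u))*X(3) = -((4 + 0) + 8)*(-5) = -(4 + 8)*(-5) = -1*12*(-5) = -12*(-5) = 60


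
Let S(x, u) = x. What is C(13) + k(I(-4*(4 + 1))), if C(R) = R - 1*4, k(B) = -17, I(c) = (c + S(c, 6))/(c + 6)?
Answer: -8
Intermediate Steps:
I(c) = 2*c/(6 + c) (I(c) = (c + c)/(c + 6) = (2*c)/(6 + c) = 2*c/(6 + c))
C(R) = -4 + R (C(R) = R - 4 = -4 + R)
C(13) + k(I(-4*(4 + 1))) = (-4 + 13) - 17 = 9 - 17 = -8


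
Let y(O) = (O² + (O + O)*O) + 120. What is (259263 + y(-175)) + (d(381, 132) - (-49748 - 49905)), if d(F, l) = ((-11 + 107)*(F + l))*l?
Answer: 6951647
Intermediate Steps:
y(O) = 120 + 3*O² (y(O) = (O² + (2*O)*O) + 120 = (O² + 2*O²) + 120 = 3*O² + 120 = 120 + 3*O²)
d(F, l) = l*(96*F + 96*l) (d(F, l) = (96*(F + l))*l = (96*F + 96*l)*l = l*(96*F + 96*l))
(259263 + y(-175)) + (d(381, 132) - (-49748 - 49905)) = (259263 + (120 + 3*(-175)²)) + (96*132*(381 + 132) - (-49748 - 49905)) = (259263 + (120 + 3*30625)) + (96*132*513 - 1*(-99653)) = (259263 + (120 + 91875)) + (6500736 + 99653) = (259263 + 91995) + 6600389 = 351258 + 6600389 = 6951647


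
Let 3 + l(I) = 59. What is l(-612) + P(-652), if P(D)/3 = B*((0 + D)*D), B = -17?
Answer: -21680248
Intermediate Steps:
l(I) = 56 (l(I) = -3 + 59 = 56)
P(D) = -51*D² (P(D) = 3*(-17*(0 + D)*D) = 3*(-17*D*D) = 3*(-17*D²) = -51*D²)
l(-612) + P(-652) = 56 - 51*(-652)² = 56 - 51*425104 = 56 - 21680304 = -21680248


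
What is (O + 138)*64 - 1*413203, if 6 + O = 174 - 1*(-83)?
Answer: -388307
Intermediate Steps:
O = 251 (O = -6 + (174 - 1*(-83)) = -6 + (174 + 83) = -6 + 257 = 251)
(O + 138)*64 - 1*413203 = (251 + 138)*64 - 1*413203 = 389*64 - 413203 = 24896 - 413203 = -388307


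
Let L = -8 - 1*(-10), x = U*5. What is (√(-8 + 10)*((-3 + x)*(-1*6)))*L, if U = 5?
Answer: -264*√2 ≈ -373.35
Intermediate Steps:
x = 25 (x = 5*5 = 25)
L = 2 (L = -8 + 10 = 2)
(√(-8 + 10)*((-3 + x)*(-1*6)))*L = (√(-8 + 10)*((-3 + 25)*(-1*6)))*2 = (√2*(22*(-6)))*2 = (√2*(-132))*2 = -132*√2*2 = -264*√2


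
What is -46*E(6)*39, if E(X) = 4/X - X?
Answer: 9568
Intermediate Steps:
E(X) = -X + 4/X
-46*E(6)*39 = -46*(-1*6 + 4/6)*39 = -46*(-6 + 4*(⅙))*39 = -46*(-6 + ⅔)*39 = -46*(-16/3)*39 = (736/3)*39 = 9568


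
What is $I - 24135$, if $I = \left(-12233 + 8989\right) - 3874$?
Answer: $-31253$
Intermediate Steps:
$I = -7118$ ($I = -3244 - 3874 = -7118$)
$I - 24135 = -7118 - 24135 = -31253$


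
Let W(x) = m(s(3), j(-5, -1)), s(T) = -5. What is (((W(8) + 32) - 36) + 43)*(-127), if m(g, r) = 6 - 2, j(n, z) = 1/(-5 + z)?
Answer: -5461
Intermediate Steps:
m(g, r) = 4
W(x) = 4
(((W(8) + 32) - 36) + 43)*(-127) = (((4 + 32) - 36) + 43)*(-127) = ((36 - 36) + 43)*(-127) = (0 + 43)*(-127) = 43*(-127) = -5461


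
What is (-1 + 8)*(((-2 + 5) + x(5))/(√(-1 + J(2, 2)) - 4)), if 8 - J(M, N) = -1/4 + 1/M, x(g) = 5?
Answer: -896/37 - 336*√3/37 ≈ -39.945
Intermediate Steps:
J(M, N) = 33/4 - 1/M (J(M, N) = 8 - (-1/4 + 1/M) = 8 - (-1*¼ + 1/M) = 8 - (-¼ + 1/M) = 8 + (¼ - 1/M) = 33/4 - 1/M)
(-1 + 8)*(((-2 + 5) + x(5))/(√(-1 + J(2, 2)) - 4)) = (-1 + 8)*(((-2 + 5) + 5)/(√(-1 + (33/4 - 1/2)) - 4)) = 7*((3 + 5)/(√(-1 + (33/4 - 1*½)) - 4)) = 7*(8/(√(-1 + (33/4 - ½)) - 4)) = 7*(8/(√(-1 + 31/4) - 4)) = 7*(8/(√(27/4) - 4)) = 7*(8/(3*√3/2 - 4)) = 7*(8/(-4 + 3*√3/2)) = 56/(-4 + 3*√3/2)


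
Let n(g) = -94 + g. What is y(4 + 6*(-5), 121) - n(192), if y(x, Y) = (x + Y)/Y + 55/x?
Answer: -312493/3146 ≈ -99.330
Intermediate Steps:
y(x, Y) = 55/x + (Y + x)/Y (y(x, Y) = (Y + x)/Y + 55/x = 55/x + (Y + x)/Y)
y(4 + 6*(-5), 121) - n(192) = (1 + 55/(4 + 6*(-5)) + (4 + 6*(-5))/121) - (-94 + 192) = (1 + 55/(4 - 30) + (4 - 30)*(1/121)) - 1*98 = (1 + 55/(-26) - 26*1/121) - 98 = (1 + 55*(-1/26) - 26/121) - 98 = (1 - 55/26 - 26/121) - 98 = -4185/3146 - 98 = -312493/3146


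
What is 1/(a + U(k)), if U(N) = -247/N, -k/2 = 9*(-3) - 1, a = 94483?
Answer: 56/5290801 ≈ 1.0584e-5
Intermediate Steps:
k = 56 (k = -2*(9*(-3) - 1) = -2*(-27 - 1) = -2*(-28) = 56)
1/(a + U(k)) = 1/(94483 - 247/56) = 1/(5290801/56) = 56/5290801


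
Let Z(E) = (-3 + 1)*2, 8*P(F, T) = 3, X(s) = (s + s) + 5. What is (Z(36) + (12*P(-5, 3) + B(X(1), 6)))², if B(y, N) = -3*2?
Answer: 121/4 ≈ 30.250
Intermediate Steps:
X(s) = 5 + 2*s (X(s) = 2*s + 5 = 5 + 2*s)
P(F, T) = 3/8 (P(F, T) = (⅛)*3 = 3/8)
B(y, N) = -6
Z(E) = -4 (Z(E) = -2*2 = -4)
(Z(36) + (12*P(-5, 3) + B(X(1), 6)))² = (-4 + (12*(3/8) - 6))² = (-4 + (9/2 - 6))² = (-4 - 3/2)² = (-11/2)² = 121/4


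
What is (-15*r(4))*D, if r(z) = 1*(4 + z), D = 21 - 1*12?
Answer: -1080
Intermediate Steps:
D = 9 (D = 21 - 12 = 9)
r(z) = 4 + z
(-15*r(4))*D = -15*(4 + 4)*9 = -15*8*9 = -120*9 = -1080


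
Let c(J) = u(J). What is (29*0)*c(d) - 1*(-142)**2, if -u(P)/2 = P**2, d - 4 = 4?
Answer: -20164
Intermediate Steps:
d = 8 (d = 4 + 4 = 8)
u(P) = -2*P**2
c(J) = -2*J**2
(29*0)*c(d) - 1*(-142)**2 = (29*0)*(-2*8**2) - 1*(-142)**2 = 0*(-2*64) - 1*20164 = 0*(-128) - 20164 = 0 - 20164 = -20164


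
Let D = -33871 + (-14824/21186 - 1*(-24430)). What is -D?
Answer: 100015925/10593 ≈ 9441.7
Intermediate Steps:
D = -100015925/10593 (D = -33871 + (-14824*1/21186 + 24430) = -33871 + (-7412/10593 + 24430) = -33871 + 258779578/10593 = -100015925/10593 ≈ -9441.7)
-D = -1*(-100015925/10593) = 100015925/10593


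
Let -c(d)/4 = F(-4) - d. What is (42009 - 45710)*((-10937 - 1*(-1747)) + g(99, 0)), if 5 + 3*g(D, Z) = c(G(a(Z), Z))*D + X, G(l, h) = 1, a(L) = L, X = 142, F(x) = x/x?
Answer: 101529533/3 ≈ 3.3843e+7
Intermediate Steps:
F(x) = 1
c(d) = -4 + 4*d (c(d) = -4*(1 - d) = -4 + 4*d)
g(D, Z) = 137/3 (g(D, Z) = -5/3 + ((-4 + 4*1)*D + 142)/3 = -5/3 + ((-4 + 4)*D + 142)/3 = -5/3 + (0*D + 142)/3 = -5/3 + (0 + 142)/3 = -5/3 + (1/3)*142 = -5/3 + 142/3 = 137/3)
(42009 - 45710)*((-10937 - 1*(-1747)) + g(99, 0)) = (42009 - 45710)*((-10937 - 1*(-1747)) + 137/3) = -3701*((-10937 + 1747) + 137/3) = -3701*(-9190 + 137/3) = -3701*(-27433/3) = 101529533/3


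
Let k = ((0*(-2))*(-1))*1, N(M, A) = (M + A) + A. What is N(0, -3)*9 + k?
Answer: -54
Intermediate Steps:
N(M, A) = M + 2*A (N(M, A) = (A + M) + A = M + 2*A)
k = 0 (k = (0*(-1))*1 = 0*1 = 0)
N(0, -3)*9 + k = (0 + 2*(-3))*9 + 0 = (0 - 6)*9 + 0 = -6*9 + 0 = -54 + 0 = -54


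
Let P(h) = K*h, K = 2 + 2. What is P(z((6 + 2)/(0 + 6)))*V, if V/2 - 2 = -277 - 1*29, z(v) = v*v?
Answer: -38912/9 ≈ -4323.6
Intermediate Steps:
K = 4
z(v) = v**2
V = -608 (V = 4 + 2*(-277 - 1*29) = 4 + 2*(-277 - 29) = 4 + 2*(-306) = 4 - 612 = -608)
P(h) = 4*h
P(z((6 + 2)/(0 + 6)))*V = (4*((6 + 2)/(0 + 6))**2)*(-608) = (4*(8/6)**2)*(-608) = (4*(8*(1/6))**2)*(-608) = (4*(4/3)**2)*(-608) = (4*(16/9))*(-608) = (64/9)*(-608) = -38912/9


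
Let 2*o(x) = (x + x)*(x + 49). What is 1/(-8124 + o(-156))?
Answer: 1/8568 ≈ 0.00011671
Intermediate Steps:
o(x) = x*(49 + x) (o(x) = ((x + x)*(x + 49))/2 = ((2*x)*(49 + x))/2 = (2*x*(49 + x))/2 = x*(49 + x))
1/(-8124 + o(-156)) = 1/(-8124 - 156*(49 - 156)) = 1/(-8124 - 156*(-107)) = 1/(-8124 + 16692) = 1/8568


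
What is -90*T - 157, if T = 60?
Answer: -5557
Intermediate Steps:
-90*T - 157 = -90*60 - 157 = -5400 - 157 = -5557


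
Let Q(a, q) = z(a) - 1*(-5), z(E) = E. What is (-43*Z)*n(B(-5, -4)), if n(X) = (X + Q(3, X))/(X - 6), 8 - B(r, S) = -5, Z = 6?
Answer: -774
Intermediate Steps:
B(r, S) = 13 (B(r, S) = 8 - 1*(-5) = 8 + 5 = 13)
Q(a, q) = 5 + a (Q(a, q) = a - 1*(-5) = a + 5 = 5 + a)
n(X) = (8 + X)/(-6 + X) (n(X) = (X + (5 + 3))/(X - 6) = (X + 8)/(-6 + X) = (8 + X)/(-6 + X))
(-43*Z)*n(B(-5, -4)) = (-43*6)*((8 + 13)/(-6 + 13)) = -258*21/7 = -258*3 = -774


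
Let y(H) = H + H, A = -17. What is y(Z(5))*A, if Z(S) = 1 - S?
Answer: 136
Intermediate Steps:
y(H) = 2*H
y(Z(5))*A = (2*(1 - 1*5))*(-17) = (2*(1 - 5))*(-17) = (2*(-4))*(-17) = -8*(-17) = 136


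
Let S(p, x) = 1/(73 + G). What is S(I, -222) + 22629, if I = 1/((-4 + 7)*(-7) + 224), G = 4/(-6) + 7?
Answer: 5385705/238 ≈ 22629.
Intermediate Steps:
G = 19/3 (G = -⅙*4 + 7 = -⅔ + 7 = 19/3 ≈ 6.3333)
I = 1/203 (I = 1/(3*(-7) + 224) = 1/(-21 + 224) = 1/203 ≈ 0.0049261)
S(p, x) = 3/238 (S(p, x) = 1/(73 + 19/3) = 1/(238/3) = 3/238)
S(I, -222) + 22629 = 3/238 + 22629 = 5385705/238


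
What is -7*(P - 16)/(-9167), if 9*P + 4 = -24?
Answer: -1204/82503 ≈ -0.014593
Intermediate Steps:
P = -28/9 (P = -4/9 + (⅑)*(-24) = -4/9 - 8/3 = -28/9 ≈ -3.1111)
-7*(P - 16)/(-9167) = -7*(-28/9 - 16)/(-9167) = -7*(-172/9)*(-1/9167) = (1204/9)*(-1/9167) = -1204/82503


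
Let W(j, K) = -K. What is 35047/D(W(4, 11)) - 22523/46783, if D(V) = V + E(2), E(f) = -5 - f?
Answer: -1640009215/842094 ≈ -1947.5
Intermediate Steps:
D(V) = -7 + V (D(V) = V + (-5 - 1*2) = V + (-5 - 2) = V - 7 = -7 + V)
35047/D(W(4, 11)) - 22523/46783 = 35047/(-7 - 1*11) - 22523/46783 = 35047/(-7 - 11) - 22523*1/46783 = 35047/(-18) - 22523/46783 = 35047*(-1/18) - 22523/46783 = -35047/18 - 22523/46783 = -1640009215/842094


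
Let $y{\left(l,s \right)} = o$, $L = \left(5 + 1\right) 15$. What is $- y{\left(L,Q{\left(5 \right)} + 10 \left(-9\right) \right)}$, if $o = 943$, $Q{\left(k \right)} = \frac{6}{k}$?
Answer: $-943$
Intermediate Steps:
$L = 90$ ($L = 6 \cdot 15 = 90$)
$y{\left(l,s \right)} = 943$
$- y{\left(L,Q{\left(5 \right)} + 10 \left(-9\right) \right)} = \left(-1\right) 943 = -943$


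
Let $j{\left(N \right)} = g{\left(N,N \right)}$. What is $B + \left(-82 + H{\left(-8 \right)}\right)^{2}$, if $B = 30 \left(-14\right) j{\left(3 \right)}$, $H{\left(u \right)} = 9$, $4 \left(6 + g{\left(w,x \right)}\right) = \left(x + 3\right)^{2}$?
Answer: $4069$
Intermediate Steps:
$g{\left(w,x \right)} = -6 + \frac{\left(3 + x\right)^{2}}{4}$ ($g{\left(w,x \right)} = -6 + \frac{\left(x + 3\right)^{2}}{4} = -6 + \frac{\left(3 + x\right)^{2}}{4}$)
$j{\left(N \right)} = -6 + \frac{\left(3 + N\right)^{2}}{4}$
$B = -1260$ ($B = 30 \left(-14\right) \left(-6 + \frac{\left(3 + 3\right)^{2}}{4}\right) = - 420 \left(-6 + \frac{6^{2}}{4}\right) = - 420 \left(-6 + \frac{1}{4} \cdot 36\right) = - 420 \left(-6 + 9\right) = \left(-420\right) 3 = -1260$)
$B + \left(-82 + H{\left(-8 \right)}\right)^{2} = -1260 + \left(-82 + 9\right)^{2} = -1260 + \left(-73\right)^{2} = -1260 + 5329 = 4069$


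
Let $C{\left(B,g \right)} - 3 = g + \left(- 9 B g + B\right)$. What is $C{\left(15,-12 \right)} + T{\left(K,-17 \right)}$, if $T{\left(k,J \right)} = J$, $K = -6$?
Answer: $1609$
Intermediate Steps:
$C{\left(B,g \right)} = 3 + B + g - 9 B g$ ($C{\left(B,g \right)} = 3 + \left(g + \left(- 9 B g + B\right)\right) = 3 - \left(- B - g + 9 B g\right) = 3 + \left(B + g - 9 B g\right) = 3 + B + g - 9 B g$)
$C{\left(15,-12 \right)} + T{\left(K,-17 \right)} = \left(3 + 15 - 12 - 135 \left(-12\right)\right) - 17 = \left(3 + 15 - 12 + 1620\right) - 17 = 1626 - 17 = 1609$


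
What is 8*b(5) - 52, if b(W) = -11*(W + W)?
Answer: -932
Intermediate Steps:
b(W) = -22*W
8*b(5) - 52 = 8*(-22*5) - 52 = 8*(-110) - 52 = -880 - 52 = -932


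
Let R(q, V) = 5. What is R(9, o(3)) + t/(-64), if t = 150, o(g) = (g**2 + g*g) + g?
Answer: 85/32 ≈ 2.6563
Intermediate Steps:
o(g) = g + 2*g**2 (o(g) = (g**2 + g**2) + g = 2*g**2 + g = g + 2*g**2)
R(9, o(3)) + t/(-64) = 5 + 150/(-64) = 5 + 150*(-1/64) = 5 - 75/32 = 85/32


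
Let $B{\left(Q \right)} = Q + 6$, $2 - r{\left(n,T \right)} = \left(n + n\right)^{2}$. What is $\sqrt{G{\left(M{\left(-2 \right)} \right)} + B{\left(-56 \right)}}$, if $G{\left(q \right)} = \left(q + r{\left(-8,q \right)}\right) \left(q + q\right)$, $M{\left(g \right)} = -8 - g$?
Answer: $\sqrt{3070} \approx 55.408$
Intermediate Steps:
$r{\left(n,T \right)} = 2 - 4 n^{2}$ ($r{\left(n,T \right)} = 2 - \left(n + n\right)^{2} = 2 - \left(2 n\right)^{2} = 2 - 4 n^{2}$)
$B{\left(Q \right)} = 6 + Q$
$G{\left(q \right)} = 2 q \left(-254 + q\right)$ ($G{\left(q \right)} = \left(q + \left(2 - 4 \left(-8\right)^{2}\right)\right) \left(q + q\right) = \left(q + \left(2 - 256\right)\right) 2 q = \left(q - 254\right) 2 q = \left(-254 + q\right) 2 q = 2 q \left(-254 + q\right)$)
$\sqrt{G{\left(M{\left(-2 \right)} \right)} + B{\left(-56 \right)}} = \sqrt{2 \left(-8 - -2\right) \left(-254 - 6\right) + \left(6 - 56\right)} = \sqrt{2 \left(-8 + 2\right) \left(-254 + \left(-8 + 2\right)\right) - 50} = \sqrt{2 \left(-6\right) \left(-254 - 6\right) - 50} = \sqrt{2 \left(-6\right) \left(-260\right) - 50} = \sqrt{3120 - 50} = \sqrt{3070}$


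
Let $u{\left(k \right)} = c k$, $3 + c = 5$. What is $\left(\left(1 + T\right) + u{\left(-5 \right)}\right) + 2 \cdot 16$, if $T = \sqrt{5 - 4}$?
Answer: $24$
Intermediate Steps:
$c = 2$ ($c = -3 + 5 = 2$)
$T = 1$ ($T = \sqrt{1} = 1$)
$u{\left(k \right)} = 2 k$
$\left(\left(1 + T\right) + u{\left(-5 \right)}\right) + 2 \cdot 16 = \left(\left(1 + 1\right) + 2 \left(-5\right)\right) + 2 \cdot 16 = \left(2 - 10\right) + 32 = -8 + 32 = 24$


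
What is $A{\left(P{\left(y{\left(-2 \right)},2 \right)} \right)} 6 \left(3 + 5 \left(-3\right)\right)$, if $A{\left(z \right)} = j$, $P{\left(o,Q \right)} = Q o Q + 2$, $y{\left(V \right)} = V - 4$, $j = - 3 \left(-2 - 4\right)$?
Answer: $-1296$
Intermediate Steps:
$j = 18$ ($j = \left(-3\right) \left(-6\right) = 18$)
$y{\left(V \right)} = -4 + V$
$P{\left(o,Q \right)} = 2 + o Q^{2}$ ($P{\left(o,Q \right)} = o Q^{2} + 2 = 2 + o Q^{2}$)
$A{\left(z \right)} = 18$
$A{\left(P{\left(y{\left(-2 \right)},2 \right)} \right)} 6 \left(3 + 5 \left(-3\right)\right) = 18 \cdot 6 \left(3 + 5 \left(-3\right)\right) = 18 \cdot 6 \left(3 - 15\right) = 18 \cdot 6 \left(-12\right) = 18 \left(-72\right) = -1296$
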